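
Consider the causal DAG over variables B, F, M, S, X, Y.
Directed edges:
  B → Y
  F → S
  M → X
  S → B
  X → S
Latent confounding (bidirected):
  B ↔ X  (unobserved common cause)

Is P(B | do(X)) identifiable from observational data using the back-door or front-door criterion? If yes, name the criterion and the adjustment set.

desc(X)\{X}={B,S,Y}; candidates ⊆ {F,M}.
X↔B: latent back-door arc(s) into X.
size 0: {}; under {} X still reaches {B,M,Y} ∋ B.
size 1: {F}, {M}; under {F} X still reaches {B,M,Y} ∋ B.
size 2: {F,M}; under {F,M} X still reaches {B,Y} ∋ B.
X↔B cannot be blocked by any observed set — no back-door set.
{S}: (i) intercepts every directed X→B path; (ii) no back-door X→{S}; (iii) {X} blocks every back-door {S}→B. Front-door holds.
P(B|do(X)) = Σ_{S} P(S|X) Σ_{X'} P(B|S,X')P(X').

P(B|do(X)): frontdoor, adjust for {S}.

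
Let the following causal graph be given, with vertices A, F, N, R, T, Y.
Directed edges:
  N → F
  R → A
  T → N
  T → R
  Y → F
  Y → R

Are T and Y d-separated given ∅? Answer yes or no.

Bayes-Ball from T | ∅ reaches {A,F,N,R}.
Y ∉ reach(T|∅) ⇒ T ⊥ Y | ∅.

Yes — T ⊥ Y | ∅.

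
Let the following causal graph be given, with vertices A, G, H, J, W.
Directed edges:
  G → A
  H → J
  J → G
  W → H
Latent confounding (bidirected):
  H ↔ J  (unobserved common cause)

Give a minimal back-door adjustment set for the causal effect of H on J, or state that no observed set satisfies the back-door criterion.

H→J: no observed back-door set.

desc(H)\{H}={A,G,J}; candidates ⊆ {W}.
H↔J: latent back-door arc(s) into H.
size 0: {}; under {} H still reaches {A,G,J,W} ∋ J.
size 1: {W}; under {W} H still reaches {A,G,J} ∋ J.
H↔J cannot be blocked by any observed set — no back-door set.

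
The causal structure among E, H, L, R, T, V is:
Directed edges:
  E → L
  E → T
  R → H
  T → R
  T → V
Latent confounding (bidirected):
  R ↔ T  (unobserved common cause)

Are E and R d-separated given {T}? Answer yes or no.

No — E and R are d-connected given {T}.

Bayes-Ball from E | {T} reaches {H,L,R}.
R ∈ reach(E|{T}) ⇒ E ⊥̸ R | {T}.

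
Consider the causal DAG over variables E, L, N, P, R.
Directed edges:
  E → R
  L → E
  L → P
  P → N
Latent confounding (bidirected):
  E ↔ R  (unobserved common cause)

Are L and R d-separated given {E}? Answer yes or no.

No — L and R are d-connected given {E}.

Bayes-Ball from L | {E} reaches {N,P,R}.
R ∈ reach(L|{E}) ⇒ L ⊥̸ R | {E}.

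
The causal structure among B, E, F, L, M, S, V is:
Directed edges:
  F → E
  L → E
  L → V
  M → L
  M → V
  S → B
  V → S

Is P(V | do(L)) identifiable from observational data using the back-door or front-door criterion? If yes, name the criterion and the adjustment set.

desc(L)\{L}={B,E,S,V}; candidates ⊆ {F,M}.
size 0: {}; under {} L still reaches {B,M,S,V} ∋ V.
{M}: L⊥V given {M} in G with L→· removed — back-door holds.
P(V|do(L)) = Σ_{M} P(V|L,M)·P(M).

P(V|do(L)): backdoor, adjust for {M}.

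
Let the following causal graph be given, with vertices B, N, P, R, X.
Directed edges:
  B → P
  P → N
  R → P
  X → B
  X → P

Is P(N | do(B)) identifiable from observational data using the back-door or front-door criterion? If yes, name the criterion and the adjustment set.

desc(B)\{B}={N,P}; candidates ⊆ {R,X}.
size 0: {}; under {} B still reaches {N,P,X} ∋ N.
{X}: B⊥N given {X} in G with B→· removed — back-door holds.
P(N|do(B)) = Σ_{X} P(N|B,X)·P(X).

P(N|do(B)): backdoor, adjust for {X}.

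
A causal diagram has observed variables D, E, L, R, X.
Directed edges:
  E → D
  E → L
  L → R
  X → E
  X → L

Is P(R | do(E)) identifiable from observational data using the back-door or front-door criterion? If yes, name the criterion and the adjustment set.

desc(E)\{E}={D,L,R}; candidates ⊆ {X}.
size 0: {}; under {} E still reaches {L,R,X} ∋ R.
{X}: E⊥R given {X} in G with E→· removed — back-door holds.
P(R|do(E)) = Σ_{X} P(R|E,X)·P(X).

P(R|do(E)): backdoor, adjust for {X}.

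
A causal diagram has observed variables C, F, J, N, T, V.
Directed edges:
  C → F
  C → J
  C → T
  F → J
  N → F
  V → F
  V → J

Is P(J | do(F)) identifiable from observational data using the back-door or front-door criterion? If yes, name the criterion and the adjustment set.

desc(F)\{F}={J}; candidates ⊆ {C,N,T,V}.
size 0: {}; under {} F still reaches {C,J,N,T,V} ∋ J.
size 1: {C}, {N}, {T} …(+1); under {C} F still reaches {J,N,V} ∋ J.
{C,V}: F⊥J given {C,V} in G with F→· removed — back-door holds.
P(J|do(F)) = Σ_{C,V} P(J|F,C,V)·P(C,V).

P(J|do(F)): backdoor, adjust for {C, V}.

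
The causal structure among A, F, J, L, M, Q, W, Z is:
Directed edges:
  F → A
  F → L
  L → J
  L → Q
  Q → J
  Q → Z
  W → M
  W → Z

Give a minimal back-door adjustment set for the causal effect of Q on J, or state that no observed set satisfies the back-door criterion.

Q→J: minimal back-door set {L}.

desc(Q)\{Q}={J,Z}; candidates ⊆ {A,F,L,M,W}.
size 0: {}; under {} Q still reaches {A,F,J,L} ∋ J.
{L}: Q⊥J given {L} in G with Q→· removed — back-door holds.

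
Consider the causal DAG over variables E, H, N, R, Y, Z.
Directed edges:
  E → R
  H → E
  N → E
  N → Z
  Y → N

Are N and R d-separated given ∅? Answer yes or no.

Bayes-Ball from N | ∅ reaches {E,R,Y,Z}.
R ∈ reach(N|∅) ⇒ N ⊥̸ R | ∅.

No — N and R are d-connected given ∅.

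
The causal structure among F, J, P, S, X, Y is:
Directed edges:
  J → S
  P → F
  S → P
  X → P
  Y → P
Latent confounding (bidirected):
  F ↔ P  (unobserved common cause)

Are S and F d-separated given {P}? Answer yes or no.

No — S and F are d-connected given {P}.

Bayes-Ball from S | {P} reaches {F,J,X,Y}.
F ∈ reach(S|{P}) ⇒ S ⊥̸ F | {P}.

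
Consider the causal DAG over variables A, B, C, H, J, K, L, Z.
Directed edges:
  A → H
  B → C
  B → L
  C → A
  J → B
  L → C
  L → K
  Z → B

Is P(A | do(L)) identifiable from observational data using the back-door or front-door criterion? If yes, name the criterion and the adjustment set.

desc(L)\{L}={A,C,H,K}; candidates ⊆ {B,J,Z}.
size 0: {}; under {} L still reaches {A,B,C,H,J,Z} ∋ A.
{B}: L⊥A given {B} in G with L→· removed — back-door holds.
P(A|do(L)) = Σ_{B} P(A|L,B)·P(B).

P(A|do(L)): backdoor, adjust for {B}.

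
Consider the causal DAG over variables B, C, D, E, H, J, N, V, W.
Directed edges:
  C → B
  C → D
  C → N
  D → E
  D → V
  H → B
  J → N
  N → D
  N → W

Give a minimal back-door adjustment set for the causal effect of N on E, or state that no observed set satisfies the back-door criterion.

N→E: minimal back-door set {C}.

desc(N)\{N}={D,E,V,W}; candidates ⊆ {B,C,H,J}.
size 0: {}; under {} N still reaches {B,C,D,E,J,V} ∋ E.
{C}: N⊥E given {C} in G with N→· removed — back-door holds.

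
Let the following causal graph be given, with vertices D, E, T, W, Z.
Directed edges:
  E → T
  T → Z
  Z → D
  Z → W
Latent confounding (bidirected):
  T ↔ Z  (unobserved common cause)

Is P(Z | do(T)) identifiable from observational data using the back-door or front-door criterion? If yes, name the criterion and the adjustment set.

desc(T)\{T}={D,W,Z}; candidates ⊆ {E}.
T↔Z: latent back-door arc(s) into T.
size 0: {}; under {} T still reaches {D,E,W,Z} ∋ Z.
size 1: {E}; under {E} T still reaches {D,W,Z} ∋ Z.
T↔Z cannot be blocked by any observed set — no back-door set.
No mediator lies on a directed T→…→Z path.
Neither criterion identifies P(Z|do(T)) in this graph.

P(Z|do(T)): not identifiable (no BD/FD set).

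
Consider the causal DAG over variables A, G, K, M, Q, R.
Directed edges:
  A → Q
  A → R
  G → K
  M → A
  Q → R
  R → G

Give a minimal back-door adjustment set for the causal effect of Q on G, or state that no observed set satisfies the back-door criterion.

desc(Q)\{Q}={G,K,R}; candidates ⊆ {A,M}.
size 0: {}; under {} Q still reaches {A,G,K,M,R} ∋ G.
{A}: Q⊥G given {A} in G with Q→· removed — back-door holds.

Q→G: minimal back-door set {A}.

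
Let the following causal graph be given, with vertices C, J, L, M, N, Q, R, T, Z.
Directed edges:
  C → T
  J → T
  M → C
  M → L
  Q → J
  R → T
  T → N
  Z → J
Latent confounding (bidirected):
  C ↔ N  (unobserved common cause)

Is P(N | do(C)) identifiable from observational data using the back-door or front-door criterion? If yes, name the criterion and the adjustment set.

P(N|do(C)): frontdoor, adjust for {T}.

desc(C)\{C}={N,T}; candidates ⊆ {J,L,M,Q,R,Z}.
C↔N: latent back-door arc(s) into C.
size 0: {}; under {} C still reaches {L,M,N} ∋ N.
size 1: {J}, {L}, {M} …(+3); under {J} C still reaches {L,M,N} ∋ N.
size 2: {J,L}, {J,M}, {J,Q} …(+12); under {J,L} C still reaches {M,N} ∋ N.
C↔N cannot be blocked by any observed set — no back-door set.
{T}: (i) intercepts every directed C→N path; (ii) no back-door C→{T}; (iii) {C} blocks every back-door {T}→N. Front-door holds.
P(N|do(C)) = Σ_{T} P(T|C) Σ_{C'} P(N|T,C')P(C').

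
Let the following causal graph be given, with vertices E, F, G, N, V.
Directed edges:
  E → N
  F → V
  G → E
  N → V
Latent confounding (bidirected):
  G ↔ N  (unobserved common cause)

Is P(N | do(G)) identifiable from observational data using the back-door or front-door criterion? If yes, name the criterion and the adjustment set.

desc(G)\{G}={E,N,V}; candidates ⊆ {F}.
G↔N: latent back-door arc(s) into G.
size 0: {}; under {} G still reaches {N,V} ∋ N.
size 1: {F}; under {F} G still reaches {N,V} ∋ N.
G↔N cannot be blocked by any observed set — no back-door set.
{E}: (i) intercepts every directed G→N path; (ii) no back-door G→{E}; (iii) {G} blocks every back-door {E}→N. Front-door holds.
P(N|do(G)) = Σ_{E} P(E|G) Σ_{G'} P(N|E,G')P(G').

P(N|do(G)): frontdoor, adjust for {E}.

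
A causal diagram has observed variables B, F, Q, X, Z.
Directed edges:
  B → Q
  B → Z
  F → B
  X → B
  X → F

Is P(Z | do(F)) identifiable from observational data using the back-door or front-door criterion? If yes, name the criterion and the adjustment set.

desc(F)\{F}={B,Q,Z}; candidates ⊆ {X}.
size 0: {}; under {} F still reaches {B,Q,X,Z} ∋ Z.
{X}: F⊥Z given {X} in G with F→· removed — back-door holds.
P(Z|do(F)) = Σ_{X} P(Z|F,X)·P(X).

P(Z|do(F)): backdoor, adjust for {X}.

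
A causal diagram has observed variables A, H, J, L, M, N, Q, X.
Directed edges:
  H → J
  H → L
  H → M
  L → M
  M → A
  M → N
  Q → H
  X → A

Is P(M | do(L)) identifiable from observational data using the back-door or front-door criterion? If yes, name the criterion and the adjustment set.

P(M|do(L)): backdoor, adjust for {H}.

desc(L)\{L}={A,M,N}; candidates ⊆ {H,J,Q,X}.
size 0: {}; under {} L still reaches {A,H,J,M,N,Q} ∋ M.
{H}: L⊥M given {H} in G with L→· removed — back-door holds.
P(M|do(L)) = Σ_{H} P(M|L,H)·P(H).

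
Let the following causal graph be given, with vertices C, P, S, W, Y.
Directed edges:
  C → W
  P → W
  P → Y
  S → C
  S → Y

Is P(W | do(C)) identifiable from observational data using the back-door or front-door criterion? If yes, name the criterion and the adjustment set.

P(W|do(C)): backdoor, adjust for ∅.

desc(C)\{C}={W}; candidates ⊆ {P,S,Y}.
∅: C⊥W given ∅ in G with C→· removed — back-door holds.
P(W|do(C)) = P(W|C) — no adjustment needed.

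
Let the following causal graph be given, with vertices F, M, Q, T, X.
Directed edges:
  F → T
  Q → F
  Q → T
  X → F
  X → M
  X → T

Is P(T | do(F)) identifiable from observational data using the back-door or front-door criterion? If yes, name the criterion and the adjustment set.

desc(F)\{F}={T}; candidates ⊆ {M,Q,X}.
size 0: {}; under {} F still reaches {M,Q,T,X} ∋ T.
size 1: {M}, {Q}, {X}; under {M} F still reaches {Q,T,X} ∋ T.
{Q,X}: F⊥T given {Q,X} in G with F→· removed — back-door holds.
P(T|do(F)) = Σ_{Q,X} P(T|F,Q,X)·P(Q,X).

P(T|do(F)): backdoor, adjust for {Q, X}.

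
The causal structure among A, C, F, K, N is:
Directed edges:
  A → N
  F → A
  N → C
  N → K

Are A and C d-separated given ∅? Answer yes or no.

Bayes-Ball from A | ∅ reaches {C,F,K,N}.
C ∈ reach(A|∅) ⇒ A ⊥̸ C | ∅.

No — A and C are d-connected given ∅.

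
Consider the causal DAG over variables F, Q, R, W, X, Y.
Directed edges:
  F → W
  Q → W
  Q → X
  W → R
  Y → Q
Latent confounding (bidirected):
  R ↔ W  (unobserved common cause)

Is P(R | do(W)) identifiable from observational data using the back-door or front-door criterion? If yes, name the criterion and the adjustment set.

desc(W)\{W}={R}; candidates ⊆ {F,Q,X,Y}.
W↔R: latent back-door arc(s) into W.
size 0: {}; under {} W still reaches {F,Q,R,X,Y} ∋ R.
size 1: {F}, {Q}, {X} …(+1); under {F} W still reaches {Q,R,X,Y} ∋ R.
size 2: {F,Q}, {F,X}, {F,Y} …(+3); under {F,Q} W still reaches {R} ∋ R.
W↔R cannot be blocked by any observed set — no back-door set.
No mediator lies on a directed W→…→R path.
Neither criterion identifies P(R|do(W)) in this graph.

P(R|do(W)): not identifiable (no BD/FD set).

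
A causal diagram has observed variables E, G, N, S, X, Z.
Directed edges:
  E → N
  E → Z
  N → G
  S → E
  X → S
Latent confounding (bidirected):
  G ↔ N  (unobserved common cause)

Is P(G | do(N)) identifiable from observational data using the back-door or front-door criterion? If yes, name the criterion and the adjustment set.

P(G|do(N)): not identifiable (no BD/FD set).

desc(N)\{N}={G}; candidates ⊆ {E,S,X,Z}.
N↔G: latent back-door arc(s) into N.
size 0: {}; under {} N still reaches {E,G,S,X,Z} ∋ G.
size 1: {E}, {S}, {X} …(+1); under {E} N still reaches {G} ∋ G.
size 2: {E,S}, {E,X}, {E,Z} …(+3); under {E,S} N still reaches {G} ∋ G.
N↔G cannot be blocked by any observed set — no back-door set.
No mediator lies on a directed N→…→G path.
Neither criterion identifies P(G|do(N)) in this graph.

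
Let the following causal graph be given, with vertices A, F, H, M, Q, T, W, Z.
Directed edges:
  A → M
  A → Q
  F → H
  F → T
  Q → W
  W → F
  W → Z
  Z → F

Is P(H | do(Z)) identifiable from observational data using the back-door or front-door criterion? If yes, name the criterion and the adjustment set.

desc(Z)\{Z}={F,H,T}; candidates ⊆ {A,M,Q,W}.
size 0: {}; under {} Z still reaches {A,F,H,M,Q,T,W} ∋ H.
{W}: Z⊥H given {W} in G with Z→· removed — back-door holds.
P(H|do(Z)) = Σ_{W} P(H|Z,W)·P(W).

P(H|do(Z)): backdoor, adjust for {W}.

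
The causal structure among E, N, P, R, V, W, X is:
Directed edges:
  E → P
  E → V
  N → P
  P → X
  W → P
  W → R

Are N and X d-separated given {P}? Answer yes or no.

Bayes-Ball from N | {P} reaches {E,R,V,W}.
X ∉ reach(N|{P}) ⇒ N ⊥ X | {P}.

Yes — N ⊥ X | {P}.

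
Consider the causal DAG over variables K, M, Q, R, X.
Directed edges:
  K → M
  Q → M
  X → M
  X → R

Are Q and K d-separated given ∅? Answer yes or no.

Bayes-Ball from Q | ∅ reaches {M}.
K ∉ reach(Q|∅) ⇒ Q ⊥ K | ∅.

Yes — Q ⊥ K | ∅.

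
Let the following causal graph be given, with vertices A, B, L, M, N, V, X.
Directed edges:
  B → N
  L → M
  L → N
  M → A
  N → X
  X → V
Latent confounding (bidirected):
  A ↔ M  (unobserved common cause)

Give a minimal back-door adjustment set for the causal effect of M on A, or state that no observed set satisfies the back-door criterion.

desc(M)\{M}={A}; candidates ⊆ {B,L,N,V,X}.
M↔A: latent back-door arc(s) into M.
size 0: {}; under {} M still reaches {A,L,N,V,X} ∋ A.
size 1: {B}, {L}, {N} …(+2); under {B} M still reaches {A,L,N,V,X} ∋ A.
size 2: {B,L}, {B,N}, {B,V} …(+7); under {B,L} M still reaches {A} ∋ A.
M↔A cannot be blocked by any observed set — no back-door set.

M→A: no observed back-door set.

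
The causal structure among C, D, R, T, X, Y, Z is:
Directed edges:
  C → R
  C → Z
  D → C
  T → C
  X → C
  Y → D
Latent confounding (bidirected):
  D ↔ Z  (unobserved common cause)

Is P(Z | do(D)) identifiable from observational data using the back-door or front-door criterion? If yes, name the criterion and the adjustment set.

desc(D)\{D}={C,R,Z}; candidates ⊆ {T,X,Y}.
D↔Z: latent back-door arc(s) into D.
size 0: {}; under {} D still reaches {Y,Z} ∋ Z.
size 1: {T}, {X}, {Y}; under {T} D still reaches {Y,Z} ∋ Z.
size 2: {T,X}, {T,Y}, {X,Y}; under {T,X} D still reaches {Y,Z} ∋ Z.
D↔Z cannot be blocked by any observed set — no back-door set.
{C}: (i) intercepts every directed D→Z path; (ii) no back-door D→{C}; (iii) {D} blocks every back-door {C}→Z. Front-door holds.
P(Z|do(D)) = Σ_{C} P(C|D) Σ_{D'} P(Z|C,D')P(D').

P(Z|do(D)): frontdoor, adjust for {C}.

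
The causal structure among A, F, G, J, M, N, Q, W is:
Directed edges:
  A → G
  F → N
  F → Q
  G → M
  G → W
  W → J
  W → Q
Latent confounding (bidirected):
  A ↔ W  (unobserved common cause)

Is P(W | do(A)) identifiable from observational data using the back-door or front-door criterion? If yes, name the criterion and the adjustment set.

desc(A)\{A}={G,J,M,Q,W}; candidates ⊆ {F,N}.
A↔W: latent back-door arc(s) into A.
size 0: {}; under {} A still reaches {J,Q,W} ∋ W.
size 1: {F}, {N}; under {F} A still reaches {J,Q,W} ∋ W.
size 2: {F,N}; under {F,N} A still reaches {J,Q,W} ∋ W.
A↔W cannot be blocked by any observed set — no back-door set.
{G}: (i) intercepts every directed A→W path; (ii) no back-door A→{G}; (iii) {A} blocks every back-door {G}→W. Front-door holds.
P(W|do(A)) = Σ_{G} P(G|A) Σ_{A'} P(W|G,A')P(A').

P(W|do(A)): frontdoor, adjust for {G}.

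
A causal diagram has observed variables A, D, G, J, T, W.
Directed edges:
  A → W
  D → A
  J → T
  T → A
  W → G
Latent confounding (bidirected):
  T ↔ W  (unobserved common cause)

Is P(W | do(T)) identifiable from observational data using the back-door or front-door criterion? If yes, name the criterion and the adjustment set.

P(W|do(T)): frontdoor, adjust for {A}.

desc(T)\{T}={A,G,W}; candidates ⊆ {D,J}.
T↔W: latent back-door arc(s) into T.
size 0: {}; under {} T still reaches {G,J,W} ∋ W.
size 1: {D}, {J}; under {D} T still reaches {G,J,W} ∋ W.
size 2: {D,J}; under {D,J} T still reaches {G,W} ∋ W.
T↔W cannot be blocked by any observed set — no back-door set.
{A}: (i) intercepts every directed T→W path; (ii) no back-door T→{A}; (iii) {T} blocks every back-door {A}→W. Front-door holds.
P(W|do(T)) = Σ_{A} P(A|T) Σ_{T'} P(W|A,T')P(T').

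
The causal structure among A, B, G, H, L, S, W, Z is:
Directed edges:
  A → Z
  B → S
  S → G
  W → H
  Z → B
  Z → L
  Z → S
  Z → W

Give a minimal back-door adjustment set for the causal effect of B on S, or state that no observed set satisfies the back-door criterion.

desc(B)\{B}={G,S}; candidates ⊆ {A,H,L,W,Z}.
size 0: {}; under {} B still reaches {A,G,H,L,S,W,Z} ∋ S.
{Z}: B⊥S given {Z} in G with B→· removed — back-door holds.

B→S: minimal back-door set {Z}.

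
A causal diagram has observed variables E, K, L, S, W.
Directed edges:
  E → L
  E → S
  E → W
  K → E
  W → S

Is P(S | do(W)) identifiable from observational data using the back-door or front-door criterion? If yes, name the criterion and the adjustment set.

P(S|do(W)): backdoor, adjust for {E}.

desc(W)\{W}={S}; candidates ⊆ {E,K,L}.
size 0: {}; under {} W still reaches {E,K,L,S} ∋ S.
{E}: W⊥S given {E} in G with W→· removed — back-door holds.
P(S|do(W)) = Σ_{E} P(S|W,E)·P(E).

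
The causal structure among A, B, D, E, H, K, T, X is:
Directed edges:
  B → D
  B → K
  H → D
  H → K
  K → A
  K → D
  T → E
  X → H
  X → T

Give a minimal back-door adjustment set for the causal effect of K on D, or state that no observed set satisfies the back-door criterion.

K→D: minimal back-door set {B, H}.

desc(K)\{K}={A,D}; candidates ⊆ {B,E,H,T,X}.
size 0: {}; under {} K still reaches {B,D,E,H,T,X} ∋ D.
size 1: {B}, {E}, {H} …(+2); under {B} K still reaches {D,E,H,T,X} ∋ D.
{B,H}: K⊥D given {B,H} in G with K→· removed — back-door holds.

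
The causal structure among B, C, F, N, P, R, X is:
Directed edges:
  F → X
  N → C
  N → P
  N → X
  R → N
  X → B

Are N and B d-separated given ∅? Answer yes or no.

No — N and B are d-connected given ∅.

Bayes-Ball from N | ∅ reaches {B,C,P,R,X}.
B ∈ reach(N|∅) ⇒ N ⊥̸ B | ∅.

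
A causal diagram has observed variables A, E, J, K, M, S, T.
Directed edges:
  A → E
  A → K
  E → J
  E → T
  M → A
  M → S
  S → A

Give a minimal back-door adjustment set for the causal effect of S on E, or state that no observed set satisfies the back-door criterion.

S→E: minimal back-door set {M}.

desc(S)\{S}={A,E,J,K,T}; candidates ⊆ {M}.
size 0: {}; under {} S still reaches {A,E,J,K,M,T} ∋ E.
{M}: S⊥E given {M} in G with S→· removed — back-door holds.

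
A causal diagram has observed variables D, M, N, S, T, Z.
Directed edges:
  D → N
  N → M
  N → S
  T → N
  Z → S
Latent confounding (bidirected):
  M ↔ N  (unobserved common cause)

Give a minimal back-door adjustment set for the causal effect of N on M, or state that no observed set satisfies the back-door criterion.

N→M: no observed back-door set.

desc(N)\{N}={M,S}; candidates ⊆ {D,T,Z}.
N↔M: latent back-door arc(s) into N.
size 0: {}; under {} N still reaches {D,M,T} ∋ M.
size 1: {D}, {T}, {Z}; under {D} N still reaches {M,T} ∋ M.
size 2: {D,T}, {D,Z}, {T,Z}; under {D,T} N still reaches {M} ∋ M.
N↔M cannot be blocked by any observed set — no back-door set.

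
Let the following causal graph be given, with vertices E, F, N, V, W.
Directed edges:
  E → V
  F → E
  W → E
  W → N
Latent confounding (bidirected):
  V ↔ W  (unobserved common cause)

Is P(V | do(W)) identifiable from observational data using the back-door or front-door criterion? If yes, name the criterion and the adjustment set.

P(V|do(W)): frontdoor, adjust for {E}.

desc(W)\{W}={E,N,V}; candidates ⊆ {F}.
W↔V: latent back-door arc(s) into W.
size 0: {}; under {} W still reaches {V} ∋ V.
size 1: {F}; under {F} W still reaches {V} ∋ V.
W↔V cannot be blocked by any observed set — no back-door set.
{E}: (i) intercepts every directed W→V path; (ii) no back-door W→{E}; (iii) {W} blocks every back-door {E}→V. Front-door holds.
P(V|do(W)) = Σ_{E} P(E|W) Σ_{W'} P(V|E,W')P(W').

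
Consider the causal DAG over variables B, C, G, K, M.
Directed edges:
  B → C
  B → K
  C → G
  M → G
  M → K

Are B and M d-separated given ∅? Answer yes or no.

Bayes-Ball from B | ∅ reaches {C,G,K}.
M ∉ reach(B|∅) ⇒ B ⊥ M | ∅.

Yes — B ⊥ M | ∅.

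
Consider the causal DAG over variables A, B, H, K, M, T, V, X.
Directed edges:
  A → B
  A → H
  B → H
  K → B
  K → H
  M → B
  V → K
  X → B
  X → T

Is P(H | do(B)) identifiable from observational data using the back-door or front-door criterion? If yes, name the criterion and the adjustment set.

P(H|do(B)): backdoor, adjust for {A, K}.

desc(B)\{B}={H}; candidates ⊆ {A,K,M,T,V,X}.
size 0: {}; under {} B still reaches {A,H,K,M,T,V,X} ∋ H.
size 1: {A}, {K}, {M} …(+3); under {A} B still reaches {H,K,M,T,V,X} ∋ H.
{A,K}: B⊥H given {A,K} in G with B→· removed — back-door holds.
P(H|do(B)) = Σ_{A,K} P(H|B,A,K)·P(A,K).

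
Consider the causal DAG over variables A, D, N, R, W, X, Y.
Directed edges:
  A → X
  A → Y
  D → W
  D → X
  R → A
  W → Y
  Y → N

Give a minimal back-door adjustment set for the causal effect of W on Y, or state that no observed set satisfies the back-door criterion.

W→Y: minimal back-door set ∅.

desc(W)\{W}={N,Y}; candidates ⊆ {A,D,R,X}.
∅: W⊥Y given ∅ in G with W→· removed — back-door holds.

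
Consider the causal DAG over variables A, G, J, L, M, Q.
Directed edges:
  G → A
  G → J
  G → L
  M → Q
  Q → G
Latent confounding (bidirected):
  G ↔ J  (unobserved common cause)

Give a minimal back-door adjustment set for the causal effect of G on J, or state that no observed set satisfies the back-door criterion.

desc(G)\{G}={A,J,L}; candidates ⊆ {M,Q}.
G↔J: latent back-door arc(s) into G.
size 0: {}; under {} G still reaches {J,M,Q} ∋ J.
size 1: {M}, {Q}; under {M} G still reaches {J,Q} ∋ J.
size 2: {M,Q}; under {M,Q} G still reaches {J} ∋ J.
G↔J cannot be blocked by any observed set — no back-door set.

G→J: no observed back-door set.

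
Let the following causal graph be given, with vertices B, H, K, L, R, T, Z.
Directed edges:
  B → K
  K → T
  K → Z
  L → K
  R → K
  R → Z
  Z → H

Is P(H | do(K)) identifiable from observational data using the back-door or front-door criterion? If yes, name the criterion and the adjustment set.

desc(K)\{K}={H,T,Z}; candidates ⊆ {B,L,R}.
size 0: {}; under {} K still reaches {B,H,L,R,Z} ∋ H.
{R}: K⊥H given {R} in G with K→· removed — back-door holds.
P(H|do(K)) = Σ_{R} P(H|K,R)·P(R).

P(H|do(K)): backdoor, adjust for {R}.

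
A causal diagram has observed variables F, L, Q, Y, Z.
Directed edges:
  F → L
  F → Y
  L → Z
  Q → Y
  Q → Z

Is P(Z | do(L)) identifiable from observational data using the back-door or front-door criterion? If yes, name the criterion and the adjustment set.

desc(L)\{L}={Z}; candidates ⊆ {F,Q,Y}.
∅: L⊥Z given ∅ in G with L→· removed — back-door holds.
P(Z|do(L)) = P(Z|L) — no adjustment needed.

P(Z|do(L)): backdoor, adjust for ∅.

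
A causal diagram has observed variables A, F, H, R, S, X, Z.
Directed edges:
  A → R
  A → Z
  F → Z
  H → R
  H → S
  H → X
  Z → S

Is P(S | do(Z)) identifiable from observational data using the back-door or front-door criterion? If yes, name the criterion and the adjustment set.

desc(Z)\{Z}={S}; candidates ⊆ {A,F,H,R,X}.
∅: Z⊥S given ∅ in G with Z→· removed — back-door holds.
P(S|do(Z)) = P(S|Z) — no adjustment needed.

P(S|do(Z)): backdoor, adjust for ∅.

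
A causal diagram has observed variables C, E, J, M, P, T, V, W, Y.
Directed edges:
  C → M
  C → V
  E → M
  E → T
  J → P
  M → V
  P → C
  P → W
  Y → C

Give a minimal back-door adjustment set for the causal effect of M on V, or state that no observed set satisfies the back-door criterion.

M→V: minimal back-door set {C}.

desc(M)\{M}={V}; candidates ⊆ {C,E,J,P,T,W,Y}.
size 0: {}; under {} M still reaches {C,E,J,P,T,V,W,Y} ∋ V.
{C}: M⊥V given {C} in G with M→· removed — back-door holds.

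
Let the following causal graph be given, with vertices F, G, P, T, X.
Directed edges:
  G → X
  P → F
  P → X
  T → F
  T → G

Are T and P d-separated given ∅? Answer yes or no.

Bayes-Ball from T | ∅ reaches {F,G,X}.
P ∉ reach(T|∅) ⇒ T ⊥ P | ∅.

Yes — T ⊥ P | ∅.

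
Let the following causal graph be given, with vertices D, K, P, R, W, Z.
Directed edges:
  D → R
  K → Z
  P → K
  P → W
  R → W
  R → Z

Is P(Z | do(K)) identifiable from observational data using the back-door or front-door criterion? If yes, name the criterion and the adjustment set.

desc(K)\{K}={Z}; candidates ⊆ {D,P,R,W}.
∅: K⊥Z given ∅ in G with K→· removed — back-door holds.
P(Z|do(K)) = P(Z|K) — no adjustment needed.

P(Z|do(K)): backdoor, adjust for ∅.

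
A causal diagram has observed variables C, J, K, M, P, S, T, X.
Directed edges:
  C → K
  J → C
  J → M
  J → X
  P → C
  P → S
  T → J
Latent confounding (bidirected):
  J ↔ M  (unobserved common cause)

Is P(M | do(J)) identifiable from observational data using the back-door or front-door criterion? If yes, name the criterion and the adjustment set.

desc(J)\{J}={C,K,M,X}; candidates ⊆ {P,S,T}.
J↔M: latent back-door arc(s) into J.
size 0: {}; under {} J still reaches {M,T} ∋ M.
size 1: {P}, {S}, {T}; under {P} J still reaches {M,T} ∋ M.
size 2: {P,S}, {P,T}, {S,T}; under {P,S} J still reaches {M,T} ∋ M.
J↔M cannot be blocked by any observed set — no back-door set.
No mediator lies on a directed J→…→M path.
Neither criterion identifies P(M|do(J)) in this graph.

P(M|do(J)): not identifiable (no BD/FD set).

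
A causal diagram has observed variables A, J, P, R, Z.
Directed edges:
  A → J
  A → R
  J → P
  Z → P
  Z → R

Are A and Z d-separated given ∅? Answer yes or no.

Yes — A ⊥ Z | ∅.

Bayes-Ball from A | ∅ reaches {J,P,R}.
Z ∉ reach(A|∅) ⇒ A ⊥ Z | ∅.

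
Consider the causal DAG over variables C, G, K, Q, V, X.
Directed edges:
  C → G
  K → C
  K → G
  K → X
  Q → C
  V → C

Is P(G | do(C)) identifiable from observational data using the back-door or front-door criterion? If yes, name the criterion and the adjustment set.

desc(C)\{C}={G}; candidates ⊆ {K,Q,V,X}.
size 0: {}; under {} C still reaches {G,K,Q,V,X} ∋ G.
{K}: C⊥G given {K} in G with C→· removed — back-door holds.
P(G|do(C)) = Σ_{K} P(G|C,K)·P(K).

P(G|do(C)): backdoor, adjust for {K}.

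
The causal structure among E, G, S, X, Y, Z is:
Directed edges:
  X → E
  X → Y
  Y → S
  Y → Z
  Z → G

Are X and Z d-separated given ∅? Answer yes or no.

Bayes-Ball from X | ∅ reaches {E,G,S,Y,Z}.
Z ∈ reach(X|∅) ⇒ X ⊥̸ Z | ∅.

No — X and Z are d-connected given ∅.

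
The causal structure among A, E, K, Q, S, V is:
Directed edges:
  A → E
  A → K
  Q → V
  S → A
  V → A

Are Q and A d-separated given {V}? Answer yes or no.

Yes — Q ⊥ A | {V}.

Bayes-Ball from Q | {V} reaches ∅.
A ∉ reach(Q|{V}) ⇒ Q ⊥ A | {V}.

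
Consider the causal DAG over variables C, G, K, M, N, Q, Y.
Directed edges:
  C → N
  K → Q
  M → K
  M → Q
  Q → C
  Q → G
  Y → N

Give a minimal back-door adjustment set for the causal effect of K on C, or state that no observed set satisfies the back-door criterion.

K→C: minimal back-door set {M}.

desc(K)\{K}={C,G,N,Q}; candidates ⊆ {M,Y}.
size 0: {}; under {} K still reaches {C,G,M,N,Q} ∋ C.
{M}: K⊥C given {M} in G with K→· removed — back-door holds.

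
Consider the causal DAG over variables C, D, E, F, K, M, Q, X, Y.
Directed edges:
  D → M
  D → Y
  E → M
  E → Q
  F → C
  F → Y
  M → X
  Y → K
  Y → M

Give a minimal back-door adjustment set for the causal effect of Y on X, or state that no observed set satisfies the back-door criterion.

Y→X: minimal back-door set {D}.

desc(Y)\{Y}={K,M,X}; candidates ⊆ {C,D,E,F,Q}.
size 0: {}; under {} Y still reaches {C,D,F,M,X} ∋ X.
{D}: Y⊥X given {D} in G with Y→· removed — back-door holds.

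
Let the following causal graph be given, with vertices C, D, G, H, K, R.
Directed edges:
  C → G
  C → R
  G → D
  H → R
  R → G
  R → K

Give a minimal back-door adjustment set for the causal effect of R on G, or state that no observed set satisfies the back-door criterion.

desc(R)\{R}={D,G,K}; candidates ⊆ {C,H}.
size 0: {}; under {} R still reaches {C,D,G,H} ∋ G.
{C}: R⊥G given {C} in G with R→· removed — back-door holds.

R→G: minimal back-door set {C}.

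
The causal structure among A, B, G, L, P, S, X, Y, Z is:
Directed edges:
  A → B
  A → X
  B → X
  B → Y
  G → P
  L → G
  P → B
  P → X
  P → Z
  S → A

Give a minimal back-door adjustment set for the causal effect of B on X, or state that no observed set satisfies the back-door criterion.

desc(B)\{B}={X,Y}; candidates ⊆ {A,G,L,P,S,Z}.
size 0: {}; under {} B still reaches {A,G,L,P,S,X,Z} ∋ X.
size 1: {A}, {G}, {L} …(+3); under {A} B still reaches {G,L,P,X,Z} ∋ X.
{A,P}: B⊥X given {A,P} in G with B→· removed — back-door holds.

B→X: minimal back-door set {A, P}.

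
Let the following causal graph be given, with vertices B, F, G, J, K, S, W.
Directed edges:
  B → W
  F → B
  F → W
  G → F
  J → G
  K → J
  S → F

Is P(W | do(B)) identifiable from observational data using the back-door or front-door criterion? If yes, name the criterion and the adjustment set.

desc(B)\{B}={W}; candidates ⊆ {F,G,J,K,S}.
size 0: {}; under {} B still reaches {F,G,J,K,S,W} ∋ W.
{F}: B⊥W given {F} in G with B→· removed — back-door holds.
P(W|do(B)) = Σ_{F} P(W|B,F)·P(F).

P(W|do(B)): backdoor, adjust for {F}.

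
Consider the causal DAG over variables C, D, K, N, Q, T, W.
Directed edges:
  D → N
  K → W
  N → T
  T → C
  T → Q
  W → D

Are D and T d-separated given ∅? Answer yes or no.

Bayes-Ball from D | ∅ reaches {C,K,N,Q,T,W}.
T ∈ reach(D|∅) ⇒ D ⊥̸ T | ∅.

No — D and T are d-connected given ∅.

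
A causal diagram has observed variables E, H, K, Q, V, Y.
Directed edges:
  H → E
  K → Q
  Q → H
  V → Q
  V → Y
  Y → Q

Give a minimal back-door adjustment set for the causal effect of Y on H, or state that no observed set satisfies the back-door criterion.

desc(Y)\{Y}={E,H,Q}; candidates ⊆ {K,V}.
size 0: {}; under {} Y still reaches {E,H,Q,V} ∋ H.
{V}: Y⊥H given {V} in G with Y→· removed — back-door holds.

Y→H: minimal back-door set {V}.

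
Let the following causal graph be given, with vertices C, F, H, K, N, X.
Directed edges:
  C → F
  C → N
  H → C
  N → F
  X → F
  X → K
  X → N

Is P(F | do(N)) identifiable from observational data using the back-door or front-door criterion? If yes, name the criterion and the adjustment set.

desc(N)\{N}={F}; candidates ⊆ {C,H,K,X}.
size 0: {}; under {} N still reaches {C,F,H,K,X} ∋ F.
size 1: {C}, {H}, {K} …(+1); under {C} N still reaches {F,K,X} ∋ F.
{C,X}: N⊥F given {C,X} in G with N→· removed — back-door holds.
P(F|do(N)) = Σ_{C,X} P(F|N,C,X)·P(C,X).

P(F|do(N)): backdoor, adjust for {C, X}.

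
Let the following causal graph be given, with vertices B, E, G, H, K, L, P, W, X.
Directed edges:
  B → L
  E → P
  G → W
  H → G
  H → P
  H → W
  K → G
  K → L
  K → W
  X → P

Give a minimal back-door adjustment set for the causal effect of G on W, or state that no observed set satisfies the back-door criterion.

desc(G)\{G}={W}; candidates ⊆ {B,E,H,K,L,P,X}.
size 0: {}; under {} G still reaches {H,K,L,P,W} ∋ W.
size 1: {B}, {E}, {H} …(+4); under {B} G still reaches {H,K,L,P,W} ∋ W.
{H,K}: G⊥W given {H,K} in G with G→· removed — back-door holds.

G→W: minimal back-door set {H, K}.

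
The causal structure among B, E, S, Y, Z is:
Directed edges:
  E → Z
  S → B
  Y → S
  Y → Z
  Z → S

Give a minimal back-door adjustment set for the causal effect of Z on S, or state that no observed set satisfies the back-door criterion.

Z→S: minimal back-door set {Y}.

desc(Z)\{Z}={B,S}; candidates ⊆ {E,Y}.
size 0: {}; under {} Z still reaches {B,E,S,Y} ∋ S.
{Y}: Z⊥S given {Y} in G with Z→· removed — back-door holds.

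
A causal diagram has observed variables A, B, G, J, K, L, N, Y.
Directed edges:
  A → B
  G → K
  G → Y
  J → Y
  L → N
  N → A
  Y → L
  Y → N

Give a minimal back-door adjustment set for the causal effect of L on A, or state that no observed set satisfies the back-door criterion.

L→A: minimal back-door set {Y}.

desc(L)\{L}={A,B,N}; candidates ⊆ {G,J,K,Y}.
size 0: {}; under {} L still reaches {A,B,G,J,K,N,Y} ∋ A.
{Y}: L⊥A given {Y} in G with L→· removed — back-door holds.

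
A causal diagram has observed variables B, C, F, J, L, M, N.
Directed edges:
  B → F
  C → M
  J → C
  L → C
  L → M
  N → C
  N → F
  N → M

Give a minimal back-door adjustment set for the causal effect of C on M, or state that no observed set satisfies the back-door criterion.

C→M: minimal back-door set {L, N}.

desc(C)\{C}={M}; candidates ⊆ {B,F,J,L,N}.
size 0: {}; under {} C still reaches {F,J,L,M,N} ∋ M.
size 1: {B}, {F}, {J} …(+2); under {B} C still reaches {F,J,L,M,N} ∋ M.
{L,N}: C⊥M given {L,N} in G with C→· removed — back-door holds.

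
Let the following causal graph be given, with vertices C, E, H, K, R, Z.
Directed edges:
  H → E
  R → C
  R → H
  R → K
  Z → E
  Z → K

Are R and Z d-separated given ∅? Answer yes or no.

Bayes-Ball from R | ∅ reaches {C,E,H,K}.
Z ∉ reach(R|∅) ⇒ R ⊥ Z | ∅.

Yes — R ⊥ Z | ∅.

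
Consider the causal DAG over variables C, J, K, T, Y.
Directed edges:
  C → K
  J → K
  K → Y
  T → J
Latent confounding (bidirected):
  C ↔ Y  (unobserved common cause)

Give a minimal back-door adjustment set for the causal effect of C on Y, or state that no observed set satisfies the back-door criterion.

C→Y: no observed back-door set.

desc(C)\{C}={K,Y}; candidates ⊆ {J,T}.
C↔Y: latent back-door arc(s) into C.
size 0: {}; under {} C still reaches {Y} ∋ Y.
size 1: {J}, {T}; under {J} C still reaches {Y} ∋ Y.
size 2: {J,T}; under {J,T} C still reaches {Y} ∋ Y.
C↔Y cannot be blocked by any observed set — no back-door set.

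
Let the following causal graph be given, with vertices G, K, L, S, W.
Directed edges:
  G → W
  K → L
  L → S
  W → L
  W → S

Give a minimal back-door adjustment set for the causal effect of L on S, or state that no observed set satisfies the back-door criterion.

L→S: minimal back-door set {W}.

desc(L)\{L}={S}; candidates ⊆ {G,K,W}.
size 0: {}; under {} L still reaches {G,K,S,W} ∋ S.
{W}: L⊥S given {W} in G with L→· removed — back-door holds.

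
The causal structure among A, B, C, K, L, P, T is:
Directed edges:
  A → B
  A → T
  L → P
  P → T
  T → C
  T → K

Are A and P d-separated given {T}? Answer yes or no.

No — A and P are d-connected given {T}.

Bayes-Ball from A | {T} reaches {B,L,P}.
P ∈ reach(A|{T}) ⇒ A ⊥̸ P | {T}.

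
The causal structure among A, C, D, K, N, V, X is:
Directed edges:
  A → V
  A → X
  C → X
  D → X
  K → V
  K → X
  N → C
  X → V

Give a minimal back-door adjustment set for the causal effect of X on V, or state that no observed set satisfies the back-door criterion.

desc(X)\{X}={V}; candidates ⊆ {A,C,D,K,N}.
size 0: {}; under {} X still reaches {A,C,D,K,N,V} ∋ V.
size 1: {A}, {C}, {D} …(+2); under {A} X still reaches {C,D,K,N,V} ∋ V.
{A,K}: X⊥V given {A,K} in G with X→· removed — back-door holds.

X→V: minimal back-door set {A, K}.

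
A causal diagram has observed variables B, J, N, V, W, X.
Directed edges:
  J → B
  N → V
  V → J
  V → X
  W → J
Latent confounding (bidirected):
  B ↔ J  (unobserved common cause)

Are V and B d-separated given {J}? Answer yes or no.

Bayes-Ball from V | {J} reaches {B,N,W,X}.
B ∈ reach(V|{J}) ⇒ V ⊥̸ B | {J}.

No — V and B are d-connected given {J}.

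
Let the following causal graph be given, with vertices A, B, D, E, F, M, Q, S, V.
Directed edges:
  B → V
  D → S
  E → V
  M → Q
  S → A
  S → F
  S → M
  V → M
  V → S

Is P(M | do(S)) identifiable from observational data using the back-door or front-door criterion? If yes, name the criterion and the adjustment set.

P(M|do(S)): backdoor, adjust for {V}.

desc(S)\{S}={A,F,M,Q}; candidates ⊆ {B,D,E,V}.
size 0: {}; under {} S still reaches {B,D,E,M,Q,V} ∋ M.
{V}: S⊥M given {V} in G with S→· removed — back-door holds.
P(M|do(S)) = Σ_{V} P(M|S,V)·P(V).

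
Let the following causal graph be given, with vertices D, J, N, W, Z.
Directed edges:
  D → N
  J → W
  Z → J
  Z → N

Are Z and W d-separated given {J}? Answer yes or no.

Bayes-Ball from Z | {J} reaches {N}.
W ∉ reach(Z|{J}) ⇒ Z ⊥ W | {J}.

Yes — Z ⊥ W | {J}.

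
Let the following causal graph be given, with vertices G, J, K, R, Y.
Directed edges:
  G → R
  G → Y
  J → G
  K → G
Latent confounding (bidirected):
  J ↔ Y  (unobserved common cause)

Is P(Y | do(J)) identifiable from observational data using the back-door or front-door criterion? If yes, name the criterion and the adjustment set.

desc(J)\{J}={G,R,Y}; candidates ⊆ {K}.
J↔Y: latent back-door arc(s) into J.
size 0: {}; under {} J still reaches {Y} ∋ Y.
size 1: {K}; under {K} J still reaches {Y} ∋ Y.
J↔Y cannot be blocked by any observed set — no back-door set.
{G}: (i) intercepts every directed J→Y path; (ii) no back-door J→{G}; (iii) {J} blocks every back-door {G}→Y. Front-door holds.
P(Y|do(J)) = Σ_{G} P(G|J) Σ_{J'} P(Y|G,J')P(J').

P(Y|do(J)): frontdoor, adjust for {G}.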